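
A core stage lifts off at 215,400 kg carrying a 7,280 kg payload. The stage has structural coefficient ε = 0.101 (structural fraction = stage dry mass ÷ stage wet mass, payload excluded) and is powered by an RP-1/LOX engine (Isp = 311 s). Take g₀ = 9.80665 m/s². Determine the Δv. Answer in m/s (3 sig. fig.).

Stage wet mass = m₀ − payload = 215,400 − 7,280 = 208,120 kg.
Stage dry mass = ε × stage wet mass = 0.101 × 208,120 = 21,020.1 kg.
Burnout mass m_f = stage dry + payload = 21,020.1 + 7,280 = 28,300.1 kg.
v_e = Isp · g₀ = 311 × 9.80665 = 3049.9 m/s.
Rocket equation: Δv = v_e · ln(215,400/28,300.1) = 3049.9 × ln(7.611) = 3049.9 × 2.0296 ≈ 6190 m/s.

Δv ≈ 6190 m/s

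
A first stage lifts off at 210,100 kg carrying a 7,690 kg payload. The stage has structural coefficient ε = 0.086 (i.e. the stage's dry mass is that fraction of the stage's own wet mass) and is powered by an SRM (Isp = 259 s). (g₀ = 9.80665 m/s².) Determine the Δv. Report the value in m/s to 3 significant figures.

Stage wet mass = m₀ − payload = 210,100 − 7,690 = 202,410 kg.
Stage dry mass = ε × stage wet mass = 0.086 × 202,410 = 17,407.3 kg.
Burnout mass m_f = stage dry + payload = 17,407.3 + 7,690 = 25,097.3 kg.
v_e = Isp · g₀ = 259 × 9.80665 = 2539.9 m/s.
By the Tsiolkovsky rocket equation, Δv = v_e · ln(210,100/25,097.3) = 2539.9 × ln(8.371) = 2539.9 × 2.1248 ≈ 5397 m/s.

Δv ≈ 5400 m/s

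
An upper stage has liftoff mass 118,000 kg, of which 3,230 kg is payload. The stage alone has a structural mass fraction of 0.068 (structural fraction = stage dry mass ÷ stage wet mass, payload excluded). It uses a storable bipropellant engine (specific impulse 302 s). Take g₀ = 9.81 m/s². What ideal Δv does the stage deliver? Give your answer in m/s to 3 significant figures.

Stage wet mass = m₀ − payload = 118,000 − 3,230 = 114,770 kg.
Stage dry mass = ε × stage wet mass = 0.068 × 114,770 = 7,804.36 kg.
Burnout mass m_f = stage dry + payload = 7,804.36 + 3,230 = 11,034.36 kg.
v_e = Isp · g₀ = 302 × 9.81 = 2962.6 m/s.
From the ideal rocket equation, Δv = v_e · ln(118,000/11,034.36) = 2962.6 × ln(10.69) = 2962.6 × 2.3697 ≈ 7020 m/s.

Δv ≈ 7020 m/s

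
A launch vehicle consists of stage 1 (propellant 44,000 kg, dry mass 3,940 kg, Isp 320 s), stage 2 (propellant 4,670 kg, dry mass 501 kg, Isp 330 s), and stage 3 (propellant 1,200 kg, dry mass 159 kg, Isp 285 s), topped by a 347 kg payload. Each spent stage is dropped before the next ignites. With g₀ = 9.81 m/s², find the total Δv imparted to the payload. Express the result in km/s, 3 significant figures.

Ignition mass of stage 1 = 44,000+3,940 + 4,670+501 + 1,200+159 + 347 = 54,817 kg.
Stage 1: m₀ = 54,817 kg, m_f = 54,817 − 44,000 = 10,817 kg; Δv = 320×9.81×ln(5.068) = 3139.2×1.6229 ≈ 5095 m/s.
Stage 2: m₀ = 6,877 kg, m_f = 6,877 − 4,670 = 2,207 kg; Δv = 330×9.81×ln(3.116) = 3237.3×1.1365 ≈ 3679 m/s.
Stage 3: m₀ = 1,706 kg, m_f = 1,706 − 1,200 = 506 kg; Δv = 285×9.81×ln(3.372) = 2795.9×1.2154 ≈ 3398 m/s.
Total Δv = 5095 + 3679 + 3398 = 12172 m/s.

Δv ≈ 12.2 km/s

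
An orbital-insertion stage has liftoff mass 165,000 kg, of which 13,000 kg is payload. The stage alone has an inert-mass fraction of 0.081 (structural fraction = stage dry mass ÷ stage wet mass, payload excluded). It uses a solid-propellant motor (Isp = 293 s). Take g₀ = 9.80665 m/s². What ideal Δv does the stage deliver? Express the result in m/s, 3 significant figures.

Stage wet mass = m₀ − payload = 165,000 − 13,000 = 152,000 kg.
Stage dry mass = ε × stage wet mass = 0.081 × 152,000 = 12,312 kg.
Burnout mass m_f = stage dry + payload = 12,312 + 13,000 = 25,312 kg.
v_e = Isp · g₀ = 293 × 9.80665 = 2873.3 m/s.
Δv = v_e · ln(165,000/25,312) = 2873.3 × ln(6.519) = 2873.3 × 1.8747 ≈ 5387 m/s.

Δv ≈ 5390 m/s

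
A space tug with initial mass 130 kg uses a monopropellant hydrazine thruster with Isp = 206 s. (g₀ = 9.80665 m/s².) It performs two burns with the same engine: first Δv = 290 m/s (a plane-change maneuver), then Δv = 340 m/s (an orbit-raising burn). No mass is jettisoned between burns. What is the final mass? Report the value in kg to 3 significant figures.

final mass ≈ 95.2 kg

v_e = Isp · g₀ = 206 × 9.80665 = 2020.2 m/s.
After the first burn: m = 130 × exp(−290/2020.2) = 130 × 0.86628 = 112.616 kg.
After the second burn: m = 112.616 × exp(−340/2020.2) = 112.616 × 0.84510 = 95.1718 kg.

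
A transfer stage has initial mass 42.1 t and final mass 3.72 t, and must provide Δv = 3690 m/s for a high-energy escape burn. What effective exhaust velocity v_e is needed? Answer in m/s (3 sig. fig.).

ln(m₀/m_f) = ln(42100/3720) = ln(11.32) = 2.4263.
v_e = Δv / ln(m₀/m_f) = 3690 / 2.4263 = 1520.8 m/s.

v_e ≈ 1520 m/s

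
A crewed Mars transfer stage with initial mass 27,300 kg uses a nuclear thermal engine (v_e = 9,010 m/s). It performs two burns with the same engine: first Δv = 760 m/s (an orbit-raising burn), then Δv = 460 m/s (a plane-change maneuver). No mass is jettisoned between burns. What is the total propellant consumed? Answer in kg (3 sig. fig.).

After the first burn: m = 27300 × exp(−760/9010.0) = 27300 × 0.91911 = 25,091.7 kg.
After the second burn: m = 25,091.7 × exp(−460/9010.0) = 25,091.7 × 0.95023 = 23,842.9 kg.
Total propellant = m₀ − m_final = 27300 − 23,842.9 = 3,457.1 kg.

total propellant consumed ≈ 3460 kg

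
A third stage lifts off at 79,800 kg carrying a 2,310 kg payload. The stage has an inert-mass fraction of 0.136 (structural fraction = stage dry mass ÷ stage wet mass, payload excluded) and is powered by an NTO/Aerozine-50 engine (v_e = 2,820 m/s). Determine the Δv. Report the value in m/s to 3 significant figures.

Stage wet mass = m₀ − payload = 79,800 − 2,310 = 77,490 kg.
Stage dry mass = ε × stage wet mass = 0.136 × 77,490 = 10,538.6 kg.
Burnout mass m_f = stage dry + payload = 10,538.6 + 2,310 = 12,848.6 kg.
Δv = v_e · ln(79,800/12,848.6) = 2820.0 × ln(6.211) = 2820.0 × 1.8263 ≈ 5150 m/s.

Δv ≈ 5150 m/s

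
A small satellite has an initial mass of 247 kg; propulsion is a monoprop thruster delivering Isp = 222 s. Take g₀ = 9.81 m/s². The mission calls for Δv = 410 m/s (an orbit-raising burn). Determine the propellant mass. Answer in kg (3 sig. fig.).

propellant mass ≈ 42.4 kg

v_e = Isp · g₀ = 222 × 9.81 = 2177.8 m/s.
By the Tsiolkovsky rocket equation, m₀/m_f = exp(Δv / v_e) = exp(410 / 2177.8) = exp(0.1883) = 1.2071.
m_f = 247 / 1.2071 = 204.623 kg, so propellant = m₀ − m_f = 247 − 204.623 = 42.377 kg.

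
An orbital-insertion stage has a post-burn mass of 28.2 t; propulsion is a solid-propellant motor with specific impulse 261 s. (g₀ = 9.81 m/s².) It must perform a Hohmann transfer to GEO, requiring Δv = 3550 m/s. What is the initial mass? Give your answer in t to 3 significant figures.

v_e = Isp · g₀ = 261 × 9.81 = 2560.4 m/s.
From the ideal rocket equation, m₀/m_f = exp(Δv / v_e) = exp(3550 / 2560.4) = exp(1.3865) = 4.0008.
m₀ = m_f × 4.0008 = 28.2 × 4.0008 = 112.823 t.

initial mass ≈ 113 t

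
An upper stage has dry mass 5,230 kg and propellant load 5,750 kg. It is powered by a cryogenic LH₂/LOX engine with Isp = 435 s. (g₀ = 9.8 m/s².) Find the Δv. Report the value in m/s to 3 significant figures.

v_e = Isp · g₀ = 435 × 9.8 = 4263.0 m/s.
m₀ = m_dry + m_prop = 5,230 + 5,750 = 10,980 kg.
Δv = v_e · ln(m₀/m_f) = 4263.0 × ln(2.099) = 4263.0 × 0.7417 ≈ 3161.7 m/s.

Δv ≈ 3160 m/s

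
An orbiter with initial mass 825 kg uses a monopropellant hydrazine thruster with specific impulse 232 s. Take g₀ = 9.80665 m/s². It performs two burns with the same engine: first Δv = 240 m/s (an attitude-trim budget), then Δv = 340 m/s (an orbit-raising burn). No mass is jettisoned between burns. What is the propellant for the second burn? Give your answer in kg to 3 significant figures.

propellant for the second burn ≈ 103 kg

v_e = Isp · g₀ = 232 × 9.80665 = 2275.1 m/s.
After the first burn: m = 825 × exp(−240/2275.1) = 825 × 0.89989 = 742.409 kg.
After the second burn: m = 742.409 × exp(−340/2275.1) = 742.409 × 0.86119 = 639.355 kg.
Second-burn propellant = 742.409 − 639.355 = 103.054 kg.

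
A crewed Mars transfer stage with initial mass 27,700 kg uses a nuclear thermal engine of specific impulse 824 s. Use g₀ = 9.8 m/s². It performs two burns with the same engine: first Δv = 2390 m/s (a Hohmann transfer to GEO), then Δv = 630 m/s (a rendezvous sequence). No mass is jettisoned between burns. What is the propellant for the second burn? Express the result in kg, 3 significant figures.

v_e = Isp · g₀ = 824 × 9.8 = 8075.2 m/s.
After the first burn: m = 27700 × exp(−2390/8075.2) = 27700 × 0.74381 = 20,603.5 kg.
After the second burn: m = 20,603.5 × exp(−630/8075.2) = 20,603.5 × 0.92495 = 19,057.2 kg.
Second-burn propellant = 20,603.5 − 19,057.2 = 1,546.3 kg.

propellant for the second burn ≈ 1550 kg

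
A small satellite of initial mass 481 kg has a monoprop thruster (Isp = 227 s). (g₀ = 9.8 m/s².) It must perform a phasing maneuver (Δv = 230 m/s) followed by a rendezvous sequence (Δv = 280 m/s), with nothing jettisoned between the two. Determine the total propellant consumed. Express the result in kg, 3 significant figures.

total propellant consumed ≈ 98.5 kg

v_e = Isp · g₀ = 227 × 9.8 = 2224.6 m/s.
After the first burn: m = 481 × exp(−230/2224.6) = 481 × 0.90178 = 433.756 kg.
After the second burn: m = 433.756 × exp(−280/2224.6) = 433.756 × 0.88173 = 382.456 kg.
Total propellant = m₀ − m_final = 481 − 382.456 = 98.544 kg.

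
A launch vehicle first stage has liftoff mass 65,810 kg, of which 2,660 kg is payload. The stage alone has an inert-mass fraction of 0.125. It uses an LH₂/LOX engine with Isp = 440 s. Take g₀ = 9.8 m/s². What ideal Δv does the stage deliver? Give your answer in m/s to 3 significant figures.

Δv ≈ 7890 m/s

Stage wet mass = m₀ − payload = 65,810 − 2,660 = 63,150 kg.
Stage dry mass = ε × stage wet mass = 0.125 × 63,150 = 7,893.75 kg.
Burnout mass m_f = stage dry + payload = 7,893.75 + 2,660 = 10,553.75 kg.
v_e = Isp · g₀ = 440 × 9.8 = 4312.0 m/s.
Rocket equation: Δv = v_e · ln(65,810/10,553.75) = 4312.0 × ln(6.236) = 4312.0 × 1.8303 ≈ 7892 m/s.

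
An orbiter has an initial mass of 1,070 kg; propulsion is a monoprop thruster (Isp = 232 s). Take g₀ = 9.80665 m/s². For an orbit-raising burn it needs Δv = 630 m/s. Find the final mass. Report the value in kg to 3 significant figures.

v_e = Isp · g₀ = 232 × 9.80665 = 2275.1 m/s.
Using Δv = v_e ln(m₀/m_f): m₀/m_f = exp(Δv / v_e) = exp(630 / 2275.1) = exp(0.2769) = 1.3190.
m_f = m₀ / 1.3190 = 1,070 / 1.3190 = 811.221 kg.

final mass ≈ 811 kg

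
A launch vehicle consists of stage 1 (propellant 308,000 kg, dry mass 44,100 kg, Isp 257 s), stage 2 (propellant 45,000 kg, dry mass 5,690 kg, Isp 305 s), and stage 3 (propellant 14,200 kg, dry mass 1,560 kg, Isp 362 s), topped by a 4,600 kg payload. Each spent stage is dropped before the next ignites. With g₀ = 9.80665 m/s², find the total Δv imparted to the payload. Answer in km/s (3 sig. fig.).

Δv ≈ 10.5 km/s

Ignition mass of stage 1 = 308,000+44,100 + 45,000+5,690 + 14,200+1,560 + 4,600 = 423,150 kg.
Stage 1: m₀ = 423,150 kg, m_f = 423,150 − 308,000 = 115,150 kg; Δv = 257×9.80665×ln(3.675) = 2520.3×1.3015 ≈ 3280 m/s.
Stage 2: m₀ = 71,050 kg, m_f = 71,050 − 45,000 = 26,050 kg; Δv = 305×9.80665×ln(2.727) = 2991.0×1.0034 ≈ 3001 m/s.
Stage 3: m₀ = 20,360 kg, m_f = 20,360 − 14,200 = 6,160 kg; Δv = 362×9.80665×ln(3.305) = 3550.0×1.1955 ≈ 4244 m/s.
Total Δv = 3280 + 3001 + 4244 = 10525 m/s.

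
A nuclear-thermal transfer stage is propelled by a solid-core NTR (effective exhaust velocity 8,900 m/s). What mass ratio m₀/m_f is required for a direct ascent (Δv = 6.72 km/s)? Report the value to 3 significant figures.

m₀/m_f = exp(Δv / v_e) = exp(6720 / 8900.0) = exp(0.7551) = 2.1277.

mass ratio ≈ 2.13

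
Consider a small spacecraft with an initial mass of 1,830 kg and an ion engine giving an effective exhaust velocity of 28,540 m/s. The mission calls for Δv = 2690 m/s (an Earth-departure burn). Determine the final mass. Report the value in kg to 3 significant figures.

From the ideal rocket equation, m₀/m_f = exp(Δv / v_e) = exp(2690 / 28540.0) = exp(0.0943) = 1.0988.
m_f = m₀ / 1.0988 = 1,830 / 1.0988 = 1,665.45 kg.

final mass ≈ 1670 kg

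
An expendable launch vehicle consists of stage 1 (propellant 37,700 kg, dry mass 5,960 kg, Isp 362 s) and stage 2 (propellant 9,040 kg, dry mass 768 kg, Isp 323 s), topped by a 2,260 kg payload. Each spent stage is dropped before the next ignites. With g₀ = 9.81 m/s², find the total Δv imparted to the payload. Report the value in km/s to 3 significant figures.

Ignition mass of stage 1 = 37,700+5,960 + 9,040+768 + 2,260 = 55,728 kg.
Stage 1: m₀ = 55,728 kg, m_f = 55,728 − 37,700 = 18,028 kg; Δv = 362×9.81×ln(3.091) = 3551.2×1.1286 ≈ 4008 m/s.
Stage 2: m₀ = 12,068 kg, m_f = 12,068 − 9,040 = 3,028 kg; Δv = 323×9.81×ln(3.985) = 3168.6×1.3827 ≈ 4381 m/s.
Total Δv = 4008 + 4381 = 8389 m/s.

Δv ≈ 8.39 km/s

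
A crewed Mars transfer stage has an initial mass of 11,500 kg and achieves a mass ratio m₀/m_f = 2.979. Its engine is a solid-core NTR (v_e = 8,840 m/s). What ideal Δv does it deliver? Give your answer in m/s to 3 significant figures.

Δv ≈ 9650 m/s

From the ideal rocket equation, Δv = v_e · ln(2.979) = 8840.0 × 1.0916 ≈ 9649.6 m/s.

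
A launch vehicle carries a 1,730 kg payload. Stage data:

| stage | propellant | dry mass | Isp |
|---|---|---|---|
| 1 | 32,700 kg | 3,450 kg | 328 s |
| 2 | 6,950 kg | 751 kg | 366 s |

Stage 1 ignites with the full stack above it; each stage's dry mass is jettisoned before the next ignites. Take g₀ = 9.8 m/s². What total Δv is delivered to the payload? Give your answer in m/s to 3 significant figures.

Ignition mass of stage 1 = 32,700+3,450 + 6,950+751 + 1,730 = 45,581 kg.
Stage 1: m₀ = 45,581 kg, m_f = 45,581 − 32,700 = 12,881 kg; Δv = 328×9.8×ln(3.539) = 3214.4×1.2637 ≈ 4062 m/s.
Stage 2: m₀ = 9,431 kg, m_f = 9,431 − 6,950 = 2,481 kg; Δv = 366×9.8×ln(3.801) = 3586.8×1.3353 ≈ 4790 m/s.
Total Δv = 4062 + 4790 = 8852 m/s.

Δv ≈ 8850 m/s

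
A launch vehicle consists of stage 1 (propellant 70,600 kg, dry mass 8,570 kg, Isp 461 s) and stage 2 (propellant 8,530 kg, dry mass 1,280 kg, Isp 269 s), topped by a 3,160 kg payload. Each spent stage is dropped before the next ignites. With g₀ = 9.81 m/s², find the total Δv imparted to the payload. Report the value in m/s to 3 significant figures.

Δv ≈ 9400 m/s

Ignition mass of stage 1 = 70,600+8,570 + 8,530+1,280 + 3,160 = 92,140 kg.
Stage 1: m₀ = 92,140 kg, m_f = 92,140 − 70,600 = 21,540 kg; Δv = 461×9.81×ln(4.278) = 4522.4×1.4534 ≈ 6573 m/s.
Stage 2: m₀ = 12,970 kg, m_f = 12,970 − 8,530 = 4,440 kg; Δv = 269×9.81×ln(2.921) = 2638.9×1.0720 ≈ 2829 m/s.
Total Δv = 6573 + 2829 = 9402 m/s.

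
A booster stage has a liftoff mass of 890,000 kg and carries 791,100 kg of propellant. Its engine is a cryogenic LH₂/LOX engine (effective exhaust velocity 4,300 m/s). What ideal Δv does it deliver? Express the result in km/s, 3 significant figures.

Δv ≈ 9.45 km/s

m_f = m₀ − m_prop = 890,000 − 791,100 = 98,900 kg.
From the ideal rocket equation, Δv = v_e · ln(m₀/m_f) = 4300.0 × ln(8.999) = 4300.0 × 2.1971 ≈ 9447.6 m/s.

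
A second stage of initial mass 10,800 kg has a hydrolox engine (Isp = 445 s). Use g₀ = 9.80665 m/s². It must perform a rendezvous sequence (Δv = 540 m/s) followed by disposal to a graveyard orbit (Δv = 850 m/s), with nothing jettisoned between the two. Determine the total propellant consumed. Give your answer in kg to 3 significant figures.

total propellant consumed ≈ 2950 kg

v_e = Isp · g₀ = 445 × 9.80665 = 4364.0 m/s.
After the first burn: m = 10800 × exp(−540/4364.0) = 10800 × 0.88361 = 9,542.99 kg.
After the second burn: m = 9,542.99 × exp(−850/4364.0) = 9,542.99 × 0.82302 = 7,854.07 kg.
Total propellant = m₀ − m_final = 10800 − 7,854.07 = 2,945.93 kg.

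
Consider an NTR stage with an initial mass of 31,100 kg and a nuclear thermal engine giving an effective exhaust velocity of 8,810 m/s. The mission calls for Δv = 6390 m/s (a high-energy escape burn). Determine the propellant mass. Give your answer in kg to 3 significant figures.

propellant mass ≈ 16000 kg

m₀/m_f = exp(Δv / v_e) = exp(6390 / 8810.0) = exp(0.7253) = 2.0654.
m_f = 31,100 / 2.0654 = 15,057.6 kg, so propellant = m₀ − m_f = 31,100 − 15,057.6 = 16,042.4 kg.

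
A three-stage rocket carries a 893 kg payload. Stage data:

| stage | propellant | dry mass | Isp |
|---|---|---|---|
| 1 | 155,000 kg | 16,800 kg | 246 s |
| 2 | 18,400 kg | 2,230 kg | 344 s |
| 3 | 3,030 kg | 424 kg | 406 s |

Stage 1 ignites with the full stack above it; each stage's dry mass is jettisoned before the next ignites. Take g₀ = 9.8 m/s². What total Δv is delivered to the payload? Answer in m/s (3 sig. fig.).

Ignition mass of stage 1 = 155,000+16,800 + 18,400+2,230 + 3,030+424 + 893 = 196,777 kg.
Stage 1: m₀ = 196,777 kg, m_f = 196,777 − 155,000 = 41,777 kg; Δv = 246×9.8×ln(4.71) = 2410.8×1.5497 ≈ 3736 m/s.
Stage 2: m₀ = 24,977 kg, m_f = 24,977 − 18,400 = 6,577 kg; Δv = 344×9.8×ln(3.798) = 3371.2×1.3344 ≈ 4498 m/s.
Stage 3: m₀ = 4,347 kg, m_f = 4,347 − 3,030 = 1,317 kg; Δv = 406×9.8×ln(3.301) = 3978.8×1.1941 ≈ 4751 m/s.
Total Δv = 3736 + 4498 + 4751 = 12985 m/s.

Δv ≈ 13000 m/s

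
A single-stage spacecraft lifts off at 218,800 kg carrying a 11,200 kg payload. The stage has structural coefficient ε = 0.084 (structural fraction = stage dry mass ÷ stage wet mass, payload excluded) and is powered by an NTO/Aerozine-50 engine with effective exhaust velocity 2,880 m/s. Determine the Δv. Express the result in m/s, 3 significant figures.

Stage wet mass = m₀ − payload = 218,800 − 11,200 = 207,600 kg.
Stage dry mass = ε × stage wet mass = 0.084 × 207,600 = 17,438.4 kg.
Burnout mass m_f = stage dry + payload = 17,438.4 + 11,200 = 28,638.4 kg.
By the Tsiolkovsky rocket equation, Δv = v_e · ln(218,800/28,638.4) = 2880.0 × ln(7.64) = 2880.0 × 2.0334 ≈ 5856 m/s.

Δv ≈ 5860 m/s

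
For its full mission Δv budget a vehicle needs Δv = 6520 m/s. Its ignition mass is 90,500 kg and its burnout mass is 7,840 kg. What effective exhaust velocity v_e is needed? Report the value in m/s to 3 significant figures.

ln(m₀/m_f) = ln(90500/7840) = ln(11.54) = 2.4461.
Using Δv = v_e ln(m₀/m_f): v_e = Δv / ln(m₀/m_f) = 6520 / 2.4461 = 2665.5 m/s.

v_e ≈ 2670 m/s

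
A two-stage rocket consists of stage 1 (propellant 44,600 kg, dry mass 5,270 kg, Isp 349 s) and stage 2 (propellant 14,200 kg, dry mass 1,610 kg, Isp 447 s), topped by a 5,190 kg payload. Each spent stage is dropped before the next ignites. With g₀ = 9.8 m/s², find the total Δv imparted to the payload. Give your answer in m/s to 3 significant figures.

Ignition mass of stage 1 = 44,600+5,270 + 14,200+1,610 + 5,190 = 70,870 kg.
Stage 1: m₀ = 70,870 kg, m_f = 70,870 − 44,600 = 26,270 kg; Δv = 349×9.8×ln(2.698) = 3420.2×0.9924 ≈ 3394 m/s.
Stage 2: m₀ = 21,000 kg, m_f = 21,000 − 14,200 = 6,800 kg; Δv = 447×9.8×ln(3.088) = 4380.6×1.1276 ≈ 4940 m/s.
Total Δv = 3394 + 4940 = 8334 m/s.

Δv ≈ 8330 m/s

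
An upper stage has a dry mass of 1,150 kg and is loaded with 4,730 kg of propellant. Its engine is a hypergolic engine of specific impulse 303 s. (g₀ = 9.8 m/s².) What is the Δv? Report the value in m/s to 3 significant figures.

v_e = Isp · g₀ = 303 × 9.8 = 2969.4 m/s.
m₀ = m_dry + m_prop = 1,150 + 4,730 = 5,880 kg.
Δv = v_e · ln(m₀/m_f) = 2969.4 × ln(5.113) = 2969.4 × 1.6318 ≈ 4845.5 m/s.

Δv ≈ 4850 m/s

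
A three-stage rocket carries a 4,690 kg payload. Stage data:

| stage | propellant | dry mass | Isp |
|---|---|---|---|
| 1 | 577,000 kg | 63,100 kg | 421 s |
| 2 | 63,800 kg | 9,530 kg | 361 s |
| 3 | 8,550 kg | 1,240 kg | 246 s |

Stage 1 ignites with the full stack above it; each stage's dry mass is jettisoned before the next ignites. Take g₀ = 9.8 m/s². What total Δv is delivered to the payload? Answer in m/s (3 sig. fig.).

Ignition mass of stage 1 = 577,000+63,100 + 63,800+9,530 + 8,550+1,240 + 4,690 = 727,910 kg.
Stage 1: m₀ = 727,910 kg, m_f = 727,910 − 577,000 = 150,910 kg; Δv = 421×9.8×ln(4.823) = 4125.8×1.5735 ≈ 6492 m/s.
Stage 2: m₀ = 87,810 kg, m_f = 87,810 − 63,800 = 24,010 kg; Δv = 361×9.8×ln(3.657) = 3537.8×1.2967 ≈ 4587 m/s.
Stage 3: m₀ = 14,480 kg, m_f = 14,480 − 8,550 = 5,930 kg; Δv = 246×9.8×ln(2.442) = 2410.8×0.8927 ≈ 2152 m/s.
Total Δv = 6492 + 4587 + 2152 = 13231 m/s.

Δv ≈ 13200 m/s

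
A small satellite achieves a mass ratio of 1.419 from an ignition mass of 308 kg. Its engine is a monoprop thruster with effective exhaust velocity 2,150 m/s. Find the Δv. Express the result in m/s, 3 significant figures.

Rocket equation: Δv = v_e · ln(1.419) = 2150.0 × 0.3500 ≈ 752.4 m/s.

Δv ≈ 752 m/s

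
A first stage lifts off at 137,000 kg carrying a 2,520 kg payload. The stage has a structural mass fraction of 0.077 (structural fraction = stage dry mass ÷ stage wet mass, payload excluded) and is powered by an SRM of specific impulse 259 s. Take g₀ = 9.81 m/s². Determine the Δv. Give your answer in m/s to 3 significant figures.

Δv ≈ 6010 m/s

Stage wet mass = m₀ − payload = 137,000 − 2,520 = 134,480 kg.
Stage dry mass = ε × stage wet mass = 0.077 × 134,480 = 10,355 kg.
Burnout mass m_f = stage dry + payload = 10,355 + 2,520 = 12,875 kg.
v_e = Isp · g₀ = 259 × 9.81 = 2540.8 m/s.
Using Δv = v_e ln(m₀/m_f): Δv = v_e · ln(137,000/12,875) = 2540.8 × ln(10.64) = 2540.8 × 2.3647 ≈ 6008 m/s.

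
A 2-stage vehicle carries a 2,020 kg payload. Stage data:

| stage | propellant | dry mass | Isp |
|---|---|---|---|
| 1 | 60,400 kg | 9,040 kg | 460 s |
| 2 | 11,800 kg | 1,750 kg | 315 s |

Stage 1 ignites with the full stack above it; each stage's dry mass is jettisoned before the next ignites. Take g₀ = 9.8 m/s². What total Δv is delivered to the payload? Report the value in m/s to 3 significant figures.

Ignition mass of stage 1 = 60,400+9,040 + 11,800+1,750 + 2,020 = 85,010 kg.
Stage 1: m₀ = 85,010 kg, m_f = 85,010 − 60,400 = 24,610 kg; Δv = 460×9.8×ln(3.454) = 4508.0×1.2396 ≈ 5588 m/s.
Stage 2: m₀ = 15,570 kg, m_f = 15,570 − 11,800 = 3,770 kg; Δv = 315×9.8×ln(4.13) = 3087.0×1.4183 ≈ 4378 m/s.
Total Δv = 5588 + 4378 = 9966 m/s.

Δv ≈ 9970 m/s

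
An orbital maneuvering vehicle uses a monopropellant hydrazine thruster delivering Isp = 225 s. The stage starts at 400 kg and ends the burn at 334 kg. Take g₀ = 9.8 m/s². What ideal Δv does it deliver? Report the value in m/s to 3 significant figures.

v_e = Isp · g₀ = 225 × 9.8 = 2205.0 m/s.
Δv = v_e · ln(m₀/m_f) = 2205.0 × ln(1.198) = 2205.0 × 0.1803 ≈ 397.6 m/s.

Δv ≈ 398 m/s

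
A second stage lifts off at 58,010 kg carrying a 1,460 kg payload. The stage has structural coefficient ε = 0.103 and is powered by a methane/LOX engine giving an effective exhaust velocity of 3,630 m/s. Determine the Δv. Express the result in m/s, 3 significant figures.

Δv ≈ 7530 m/s

Stage wet mass = m₀ − payload = 58,010 − 1,460 = 56,550 kg.
Stage dry mass = ε × stage wet mass = 0.103 × 56,550 = 5,824.65 kg.
Burnout mass m_f = stage dry + payload = 5,824.65 + 1,460 = 7,284.65 kg.
From the ideal rocket equation, Δv = v_e · ln(58,010/7,284.65) = 3630.0 × ln(7.963) = 3630.0 × 2.0748 ≈ 7532 m/s.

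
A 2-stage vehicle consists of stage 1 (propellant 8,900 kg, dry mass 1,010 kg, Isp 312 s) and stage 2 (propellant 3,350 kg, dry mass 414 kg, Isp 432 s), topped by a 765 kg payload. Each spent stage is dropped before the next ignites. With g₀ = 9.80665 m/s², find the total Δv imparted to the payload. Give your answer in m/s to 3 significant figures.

Ignition mass of stage 1 = 8,900+1,010 + 3,350+414 + 765 = 14,439 kg.
Stage 1: m₀ = 14,439 kg, m_f = 14,439 − 8,900 = 5,539 kg; Δv = 312×9.80665×ln(2.607) = 3059.7×0.9581 ≈ 2932 m/s.
Stage 2: m₀ = 4,529 kg, m_f = 4,529 − 3,350 = 1,179 kg; Δv = 432×9.80665×ln(3.841) = 4236.5×1.3458 ≈ 5702 m/s.
Total Δv = 2932 + 5702 = 8634 m/s.

Δv ≈ 8630 m/s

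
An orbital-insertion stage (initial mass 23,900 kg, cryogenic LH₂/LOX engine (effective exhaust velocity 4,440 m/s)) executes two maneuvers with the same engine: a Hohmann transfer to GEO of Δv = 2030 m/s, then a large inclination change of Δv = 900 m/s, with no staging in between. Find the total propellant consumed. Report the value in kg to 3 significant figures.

total propellant consumed ≈ 11500 kg

After the first burn: m = 23900 × exp(−2030/4440.0) = 23900 × 0.63305 = 15,129.9 kg.
After the second burn: m = 15,129.9 × exp(−900/4440.0) = 15,129.9 × 0.81652 = 12,353.9 kg.
Total propellant = m₀ − m_final = 23900 − 12,353.9 = 11,546.1 kg.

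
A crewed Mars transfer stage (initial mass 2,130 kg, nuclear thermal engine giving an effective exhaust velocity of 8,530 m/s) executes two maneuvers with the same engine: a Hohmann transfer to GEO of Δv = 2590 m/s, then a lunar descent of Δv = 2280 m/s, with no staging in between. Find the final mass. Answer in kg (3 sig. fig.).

final mass ≈ 1200 kg

After the first burn: m = 2130 × exp(−2590/8530.0) = 2130 × 0.73813 = 1,572.22 kg.
After the second burn: m = 1,572.22 × exp(−2280/8530.0) = 1,572.22 × 0.76545 = 1,203.46 kg.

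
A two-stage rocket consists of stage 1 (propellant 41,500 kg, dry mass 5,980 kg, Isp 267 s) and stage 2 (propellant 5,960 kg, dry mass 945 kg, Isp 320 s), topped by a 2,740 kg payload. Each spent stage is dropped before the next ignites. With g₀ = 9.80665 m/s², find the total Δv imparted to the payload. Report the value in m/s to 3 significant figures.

Ignition mass of stage 1 = 41,500+5,980 + 5,960+945 + 2,740 = 57,125 kg.
Stage 1: m₀ = 57,125 kg, m_f = 57,125 − 41,500 = 15,625 kg; Δv = 267×9.80665×ln(3.656) = 2618.4×1.2964 ≈ 3394 m/s.
Stage 2: m₀ = 9,645 kg, m_f = 9,645 − 5,960 = 3,685 kg; Δv = 320×9.80665×ln(2.617) = 3138.1×0.9622 ≈ 3019 m/s.
Total Δv = 3394 + 3019 = 6413 m/s.

Δv ≈ 6410 m/s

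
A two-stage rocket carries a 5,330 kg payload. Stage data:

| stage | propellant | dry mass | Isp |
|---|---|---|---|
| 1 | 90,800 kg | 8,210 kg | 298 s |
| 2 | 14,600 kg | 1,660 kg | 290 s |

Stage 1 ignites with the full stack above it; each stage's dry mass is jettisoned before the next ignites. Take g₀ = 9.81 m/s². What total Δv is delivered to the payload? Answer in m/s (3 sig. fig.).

Δv ≈ 7300 m/s

Ignition mass of stage 1 = 90,800+8,210 + 14,600+1,660 + 5,330 = 120,600 kg.
Stage 1: m₀ = 120,600 kg, m_f = 120,600 − 90,800 = 29,800 kg; Δv = 298×9.81×ln(4.047) = 2923.4×1.3980 ≈ 4087 m/s.
Stage 2: m₀ = 21,590 kg, m_f = 21,590 − 14,600 = 6,990 kg; Δv = 290×9.81×ln(3.089) = 2844.9×1.1277 ≈ 3208 m/s.
Total Δv = 4087 + 3208 = 7295 m/s.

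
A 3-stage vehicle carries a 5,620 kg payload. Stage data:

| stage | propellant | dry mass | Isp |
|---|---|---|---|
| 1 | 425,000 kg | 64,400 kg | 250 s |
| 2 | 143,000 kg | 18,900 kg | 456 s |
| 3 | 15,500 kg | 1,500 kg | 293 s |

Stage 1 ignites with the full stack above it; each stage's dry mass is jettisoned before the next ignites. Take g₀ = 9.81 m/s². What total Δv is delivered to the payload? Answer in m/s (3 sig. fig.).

Ignition mass of stage 1 = 425,000+64,400 + 143,000+18,900 + 15,500+1,500 + 5,620 = 673,920 kg.
Stage 1: m₀ = 673,920 kg, m_f = 673,920 − 425,000 = 248,920 kg; Δv = 250×9.81×ln(2.707) = 2452.5×0.9960 ≈ 2443 m/s.
Stage 2: m₀ = 184,520 kg, m_f = 184,520 − 143,000 = 41,520 kg; Δv = 456×9.81×ln(4.444) = 4473.4×1.4916 ≈ 6672 m/s.
Stage 3: m₀ = 22,620 kg, m_f = 22,620 − 15,500 = 7,120 kg; Δv = 293×9.81×ln(3.177) = 2874.3×1.1559 ≈ 3323 m/s.
Total Δv = 2443 + 6672 + 3323 = 12438 m/s.

Δv ≈ 12400 m/s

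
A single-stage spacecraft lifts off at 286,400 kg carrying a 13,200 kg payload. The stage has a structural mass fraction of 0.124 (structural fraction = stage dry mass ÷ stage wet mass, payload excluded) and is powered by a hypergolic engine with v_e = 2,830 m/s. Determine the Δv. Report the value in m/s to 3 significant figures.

Δv ≈ 5110 m/s

Stage wet mass = m₀ − payload = 286,400 − 13,200 = 273,200 kg.
Stage dry mass = ε × stage wet mass = 0.124 × 273,200 = 33,876.8 kg.
Burnout mass m_f = stage dry + payload = 33,876.8 + 13,200 = 47,076.8 kg.
Rocket equation: Δv = v_e · ln(286,400/47,076.8) = 2830.0 × ln(6.084) = 2830.0 × 1.8056 ≈ 5110 m/s.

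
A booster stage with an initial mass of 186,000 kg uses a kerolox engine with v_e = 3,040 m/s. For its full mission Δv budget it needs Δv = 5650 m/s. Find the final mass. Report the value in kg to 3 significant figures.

final mass ≈ 29000 kg

From the ideal rocket equation, m₀/m_f = exp(Δv / v_e) = exp(5650 / 3040.0) = exp(1.8586) = 6.4144.
m_f = m₀ / 6.4144 = 186,000 / 6.4144 = 28,997.3 kg.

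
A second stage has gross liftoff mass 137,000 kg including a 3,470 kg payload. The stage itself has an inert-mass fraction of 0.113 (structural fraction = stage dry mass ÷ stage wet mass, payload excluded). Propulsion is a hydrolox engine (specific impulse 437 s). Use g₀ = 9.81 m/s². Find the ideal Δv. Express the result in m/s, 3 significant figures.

Stage wet mass = m₀ − payload = 137,000 − 3,470 = 133,530 kg.
Stage dry mass = ε × stage wet mass = 0.113 × 133,530 = 15,088.9 kg.
Burnout mass m_f = stage dry + payload = 15,088.9 + 3,470 = 18,558.9 kg.
v_e = Isp · g₀ = 437 × 9.81 = 4287.0 m/s.
By the Tsiolkovsky rocket equation, Δv = v_e · ln(137,000/18,558.9) = 4287.0 × ln(7.382) = 4287.0 × 1.9990 ≈ 8570 m/s.

Δv ≈ 8570 m/s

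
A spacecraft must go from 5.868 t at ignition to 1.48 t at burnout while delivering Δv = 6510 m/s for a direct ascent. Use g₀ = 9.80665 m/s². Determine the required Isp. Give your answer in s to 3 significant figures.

ln(m₀/m_f) = ln(5868/1480) = ln(3.965) = 1.3775.
v_e = Δv / ln(m₀/m_f) = 6510 / 1.3775 = 4726.0 m/s.
Isp = v_e / g₀ = 4726.0 / 9.80665 = 481.9 s.

Isp ≈ 482 s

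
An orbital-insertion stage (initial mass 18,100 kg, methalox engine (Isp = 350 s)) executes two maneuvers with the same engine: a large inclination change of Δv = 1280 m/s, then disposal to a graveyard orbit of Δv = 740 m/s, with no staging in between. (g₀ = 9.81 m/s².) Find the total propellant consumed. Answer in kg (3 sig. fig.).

total propellant consumed ≈ 8050 kg

v_e = Isp · g₀ = 350 × 9.81 = 3433.5 m/s.
After the first burn: m = 18100 × exp(−1280/3433.5) = 18100 × 0.68880 = 12,467.3 kg.
After the second burn: m = 12,467.3 × exp(−740/3433.5) = 12,467.3 × 0.80612 = 10,050.1 kg.
Total propellant = m₀ − m_final = 18100 − 10,050.1 = 8,049.9 kg.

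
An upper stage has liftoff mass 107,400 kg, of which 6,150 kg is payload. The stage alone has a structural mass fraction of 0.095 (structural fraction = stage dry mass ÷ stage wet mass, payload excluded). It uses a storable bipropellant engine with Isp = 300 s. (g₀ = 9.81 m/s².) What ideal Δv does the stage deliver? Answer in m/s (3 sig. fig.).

Stage wet mass = m₀ − payload = 107,400 − 6,150 = 101,250 kg.
Stage dry mass = ε × stage wet mass = 0.095 × 101,250 = 9,618.75 kg.
Burnout mass m_f = stage dry + payload = 9,618.75 + 6,150 = 15,768.75 kg.
v_e = Isp · g₀ = 300 × 9.81 = 2943.0 m/s.
Δv = v_e · ln(107,400/15,768.75) = 2943.0 × ln(6.811) = 2943.0 × 1.9185 ≈ 5646 m/s.

Δv ≈ 5650 m/s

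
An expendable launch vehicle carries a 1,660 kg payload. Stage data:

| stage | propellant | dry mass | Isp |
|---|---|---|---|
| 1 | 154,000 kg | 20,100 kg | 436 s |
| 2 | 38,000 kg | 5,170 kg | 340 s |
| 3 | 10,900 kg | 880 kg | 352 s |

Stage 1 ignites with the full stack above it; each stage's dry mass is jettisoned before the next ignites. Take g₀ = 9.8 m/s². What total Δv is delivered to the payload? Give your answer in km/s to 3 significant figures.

Δv ≈ 14.2 km/s

Ignition mass of stage 1 = 154,000+20,100 + 38,000+5,170 + 10,900+880 + 1,660 = 230,710 kg.
Stage 1: m₀ = 230,710 kg, m_f = 230,710 − 154,000 = 76,710 kg; Δv = 436×9.8×ln(3.008) = 4272.8×1.1011 ≈ 4705 m/s.
Stage 2: m₀ = 56,610 kg, m_f = 56,610 − 38,000 = 18,610 kg; Δv = 340×9.8×ln(3.042) = 3332.0×1.1125 ≈ 3707 m/s.
Stage 3: m₀ = 13,440 kg, m_f = 13,440 − 10,900 = 2,540 kg; Δv = 352×9.8×ln(5.291) = 3449.6×1.6661 ≈ 5747 m/s.
Total Δv = 4705 + 3707 + 5747 = 14159 m/s.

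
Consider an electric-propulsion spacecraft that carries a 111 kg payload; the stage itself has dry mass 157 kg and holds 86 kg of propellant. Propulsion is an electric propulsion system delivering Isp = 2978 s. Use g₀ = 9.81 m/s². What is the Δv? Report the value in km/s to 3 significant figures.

v_e = Isp · g₀ = 2978 × 9.81 = 29214.2 m/s.
m₀ = payload + dry + propellant = 111 + 157 + 86 = 354 kg.
m_f = payload + dry = 111 + 157 = 268 kg.
By the Tsiolkovsky rocket equation, Δv = v_e · ln(m₀/m_f) = 29214.2 × ln(1.321) = 29214.2 × 0.2783 ≈ 8130.6 m/s.

Δv ≈ 8.13 km/s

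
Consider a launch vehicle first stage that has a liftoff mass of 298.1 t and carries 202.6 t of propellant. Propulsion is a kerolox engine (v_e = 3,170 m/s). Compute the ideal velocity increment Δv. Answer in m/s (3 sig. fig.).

Δv ≈ 3610 m/s

m_f = m₀ − m_prop = 298.1 − 202.6 = 95.5 t.
By the Tsiolkovsky rocket equation, Δv = v_e · ln(m₀/m_f) = 3170.0 × ln(3.121) = 3170.0 × 1.1383 ≈ 3608.4 m/s.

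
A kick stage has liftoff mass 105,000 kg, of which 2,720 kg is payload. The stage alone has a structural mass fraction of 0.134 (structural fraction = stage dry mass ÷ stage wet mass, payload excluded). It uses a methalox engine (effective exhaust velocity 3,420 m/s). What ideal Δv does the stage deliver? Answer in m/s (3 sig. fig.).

Stage wet mass = m₀ − payload = 105,000 − 2,720 = 102,280 kg.
Stage dry mass = ε × stage wet mass = 0.134 × 102,280 = 13,705.5 kg.
Burnout mass m_f = stage dry + payload = 13,705.5 + 2,720 = 16,425.5 kg.
Δv = v_e · ln(105,000/16,425.5) = 3420.0 × ln(6.392) = 3420.0 × 1.8551 ≈ 6345 m/s.

Δv ≈ 6340 m/s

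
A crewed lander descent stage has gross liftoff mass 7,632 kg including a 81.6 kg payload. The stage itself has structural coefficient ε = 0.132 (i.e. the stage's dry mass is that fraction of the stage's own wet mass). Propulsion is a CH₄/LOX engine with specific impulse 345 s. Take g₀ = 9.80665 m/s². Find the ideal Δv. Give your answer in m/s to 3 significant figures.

Stage wet mass = m₀ − payload = 7,632 − 81.6 = 7,550.4 kg.
Stage dry mass = ε × stage wet mass = 0.132 × 7,550.4 = 996.653 kg.
Burnout mass m_f = stage dry + payload = 996.653 + 81.6 = 1,078.253 kg.
v_e = Isp · g₀ = 345 × 9.80665 = 3383.3 m/s.
Δv = v_e · ln(7,632/1,078.253) = 3383.3 × ln(7.078) = 3383.3 × 1.9570 ≈ 6621 m/s.

Δv ≈ 6620 m/s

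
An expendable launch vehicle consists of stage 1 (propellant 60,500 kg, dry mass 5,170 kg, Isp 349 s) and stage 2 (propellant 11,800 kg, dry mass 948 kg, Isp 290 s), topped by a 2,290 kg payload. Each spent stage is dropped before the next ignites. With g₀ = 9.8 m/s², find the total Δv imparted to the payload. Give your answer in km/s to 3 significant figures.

Ignition mass of stage 1 = 60,500+5,170 + 11,800+948 + 2,290 = 80,708 kg.
Stage 1: m₀ = 80,708 kg, m_f = 80,708 − 60,500 = 20,208 kg; Δv = 349×9.8×ln(3.994) = 3420.2×1.3848 ≈ 4736 m/s.
Stage 2: m₀ = 15,038 kg, m_f = 15,038 − 11,800 = 3,238 kg; Δv = 290×9.8×ln(4.644) = 2842.0×1.5356 ≈ 4364 m/s.
Total Δv = 4736 + 4364 = 9100 m/s.

Δv ≈ 9.10 km/s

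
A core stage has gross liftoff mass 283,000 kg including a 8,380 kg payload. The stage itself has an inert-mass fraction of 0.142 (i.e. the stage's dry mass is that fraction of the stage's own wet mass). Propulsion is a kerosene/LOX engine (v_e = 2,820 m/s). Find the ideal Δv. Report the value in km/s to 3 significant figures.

Stage wet mass = m₀ − payload = 283,000 − 8,380 = 274,620 kg.
Stage dry mass = ε × stage wet mass = 0.142 × 274,620 = 38,996 kg.
Burnout mass m_f = stage dry + payload = 38,996 + 8,380 = 47,376 kg.
From the ideal rocket equation, Δv = v_e · ln(283,000/47,376) = 2820.0 × ln(5.973) = 2820.0 × 1.7873 ≈ 5040 m/s.

Δv ≈ 5.04 km/s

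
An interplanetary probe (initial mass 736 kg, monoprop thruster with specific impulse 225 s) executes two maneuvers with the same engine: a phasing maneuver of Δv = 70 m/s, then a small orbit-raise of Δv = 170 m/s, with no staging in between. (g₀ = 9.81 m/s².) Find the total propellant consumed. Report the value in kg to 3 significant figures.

v_e = Isp · g₀ = 225 × 9.81 = 2207.2 m/s.
After the first burn: m = 736 × exp(−70/2207.2) = 736 × 0.96878 = 713.022 kg.
After the second burn: m = 713.022 × exp(−170/2207.2) = 713.022 × 0.92587 = 660.166 kg.
Total propellant = m₀ − m_final = 736 − 660.166 = 75.834 kg.

total propellant consumed ≈ 75.8 kg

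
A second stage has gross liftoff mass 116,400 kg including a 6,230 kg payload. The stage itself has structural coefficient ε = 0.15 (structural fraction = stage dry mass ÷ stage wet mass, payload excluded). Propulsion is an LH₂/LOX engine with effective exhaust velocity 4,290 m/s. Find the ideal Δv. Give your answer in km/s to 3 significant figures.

Δv ≈ 7.00 km/s

Stage wet mass = m₀ − payload = 116,400 − 6,230 = 110,170 kg.
Stage dry mass = ε × stage wet mass = 0.15 × 110,170 = 16,525.5 kg.
Burnout mass m_f = stage dry + payload = 16,525.5 + 6,230 = 22,755.5 kg.
Δv = v_e · ln(116,400/22,755.5) = 4290.0 × ln(5.115) = 4290.0 × 1.6322 ≈ 7002 m/s.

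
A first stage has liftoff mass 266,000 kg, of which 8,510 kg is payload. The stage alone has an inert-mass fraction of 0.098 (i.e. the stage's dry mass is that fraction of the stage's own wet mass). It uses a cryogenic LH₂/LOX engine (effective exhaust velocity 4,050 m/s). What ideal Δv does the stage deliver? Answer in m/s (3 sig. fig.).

Stage wet mass = m₀ − payload = 266,000 − 8,510 = 257,490 kg.
Stage dry mass = ε × stage wet mass = 0.098 × 257,490 = 25,234 kg.
Burnout mass m_f = stage dry + payload = 25,234 + 8,510 = 33,744 kg.
From the ideal rocket equation, Δv = v_e · ln(266,000/33,744) = 4050.0 × ln(7.883) = 4050.0 × 2.0647 ≈ 8362 m/s.

Δv ≈ 8360 m/s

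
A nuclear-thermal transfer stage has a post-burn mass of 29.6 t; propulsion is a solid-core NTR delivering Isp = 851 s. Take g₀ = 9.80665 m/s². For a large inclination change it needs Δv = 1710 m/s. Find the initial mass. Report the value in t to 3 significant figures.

v_e = Isp · g₀ = 851 × 9.80665 = 8345.5 m/s.
Rocket equation: m₀/m_f = exp(Δv / v_e) = exp(1710 / 8345.5) = exp(0.2049) = 1.2274.
m₀ = m_f × 1.2274 = 29.6 × 1.2274 = 36.331 t.

initial mass ≈ 36.3 t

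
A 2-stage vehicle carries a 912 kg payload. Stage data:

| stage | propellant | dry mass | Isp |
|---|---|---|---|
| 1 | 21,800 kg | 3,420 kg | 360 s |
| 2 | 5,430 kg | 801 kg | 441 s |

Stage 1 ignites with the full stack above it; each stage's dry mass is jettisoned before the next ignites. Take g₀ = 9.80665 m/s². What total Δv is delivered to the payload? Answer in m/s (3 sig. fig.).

Ignition mass of stage 1 = 21,800+3,420 + 5,430+801 + 912 = 32,363 kg.
Stage 1: m₀ = 32,363 kg, m_f = 32,363 − 21,800 = 10,563 kg; Δv = 360×9.80665×ln(3.064) = 3530.4×1.1197 ≈ 3953 m/s.
Stage 2: m₀ = 7,143 kg, m_f = 7,143 − 5,430 = 1,713 kg; Δv = 441×9.80665×ln(4.17) = 4324.7×1.4279 ≈ 6175 m/s.
Total Δv = 3953 + 6175 = 10128 m/s.

Δv ≈ 10100 m/s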